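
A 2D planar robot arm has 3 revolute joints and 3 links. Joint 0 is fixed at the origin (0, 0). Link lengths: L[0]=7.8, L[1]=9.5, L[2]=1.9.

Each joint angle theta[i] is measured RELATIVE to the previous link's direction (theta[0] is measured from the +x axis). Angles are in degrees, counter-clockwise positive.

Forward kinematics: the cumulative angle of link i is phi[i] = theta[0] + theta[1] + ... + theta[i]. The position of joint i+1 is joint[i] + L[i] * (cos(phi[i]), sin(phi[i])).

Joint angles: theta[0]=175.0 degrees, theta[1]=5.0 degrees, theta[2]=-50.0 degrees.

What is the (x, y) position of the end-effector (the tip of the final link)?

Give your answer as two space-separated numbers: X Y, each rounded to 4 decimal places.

joint[0] = (0.0000, 0.0000)  (base)
link 0: phi[0] = 175 = 175 deg
  cos(175 deg) = -0.9962, sin(175 deg) = 0.0872
  joint[1] = (0.0000, 0.0000) + 7.8 * (-0.9962, 0.0872) = (0.0000 + -7.7703, 0.0000 + 0.6798) = (-7.7703, 0.6798)
link 1: phi[1] = 175 + 5 = 180 deg
  cos(180 deg) = -1.0000, sin(180 deg) = 0.0000
  joint[2] = (-7.7703, 0.6798) + 9.5 * (-1.0000, 0.0000) = (-7.7703 + -9.5000, 0.6798 + 0.0000) = (-17.2703, 0.6798)
link 2: phi[2] = 175 + 5 + -50 = 130 deg
  cos(130 deg) = -0.6428, sin(130 deg) = 0.7660
  joint[3] = (-17.2703, 0.6798) + 1.9 * (-0.6428, 0.7660) = (-17.2703 + -1.2213, 0.6798 + 1.4555) = (-18.4916, 2.1353)
End effector: (-18.4916, 2.1353)

Answer: -18.4916 2.1353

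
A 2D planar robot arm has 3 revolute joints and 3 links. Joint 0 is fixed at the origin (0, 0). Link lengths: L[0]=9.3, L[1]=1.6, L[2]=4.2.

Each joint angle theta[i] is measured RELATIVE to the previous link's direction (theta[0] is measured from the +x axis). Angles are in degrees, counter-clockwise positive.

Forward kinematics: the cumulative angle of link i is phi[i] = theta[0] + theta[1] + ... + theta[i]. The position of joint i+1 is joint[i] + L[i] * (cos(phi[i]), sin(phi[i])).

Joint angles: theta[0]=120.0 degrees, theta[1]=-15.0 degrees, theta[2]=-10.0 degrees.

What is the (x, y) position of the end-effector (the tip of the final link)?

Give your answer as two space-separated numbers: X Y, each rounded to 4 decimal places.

Answer: -5.4302 13.7835

Derivation:
joint[0] = (0.0000, 0.0000)  (base)
link 0: phi[0] = 120 = 120 deg
  cos(120 deg) = -0.5000, sin(120 deg) = 0.8660
  joint[1] = (0.0000, 0.0000) + 9.3 * (-0.5000, 0.8660) = (0.0000 + -4.6500, 0.0000 + 8.0540) = (-4.6500, 8.0540)
link 1: phi[1] = 120 + -15 = 105 deg
  cos(105 deg) = -0.2588, sin(105 deg) = 0.9659
  joint[2] = (-4.6500, 8.0540) + 1.6 * (-0.2588, 0.9659) = (-4.6500 + -0.4141, 8.0540 + 1.5455) = (-5.0641, 9.5995)
link 2: phi[2] = 120 + -15 + -10 = 95 deg
  cos(95 deg) = -0.0872, sin(95 deg) = 0.9962
  joint[3] = (-5.0641, 9.5995) + 4.2 * (-0.0872, 0.9962) = (-5.0641 + -0.3661, 9.5995 + 4.1840) = (-5.4302, 13.7835)
End effector: (-5.4302, 13.7835)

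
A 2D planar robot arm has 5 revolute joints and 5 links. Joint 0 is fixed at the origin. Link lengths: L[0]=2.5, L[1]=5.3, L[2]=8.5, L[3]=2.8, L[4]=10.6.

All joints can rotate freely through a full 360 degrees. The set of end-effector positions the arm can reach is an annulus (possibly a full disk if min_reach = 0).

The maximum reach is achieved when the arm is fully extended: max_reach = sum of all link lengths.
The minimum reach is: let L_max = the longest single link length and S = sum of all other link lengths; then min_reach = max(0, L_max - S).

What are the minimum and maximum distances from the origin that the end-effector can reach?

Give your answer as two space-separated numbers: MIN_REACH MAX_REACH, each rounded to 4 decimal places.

Answer: 0.0000 29.7000

Derivation:
Link lengths: [2.5, 5.3, 8.5, 2.8, 10.6]
max_reach = 2.5 + 5.3 + 8.5 + 2.8 + 10.6 = 29.7
L_max = max([2.5, 5.3, 8.5, 2.8, 10.6]) = 10.6
S (sum of others) = 29.7 - 10.6 = 19.1
min_reach = max(0, 10.6 - 19.1) = max(0, -8.5) = 0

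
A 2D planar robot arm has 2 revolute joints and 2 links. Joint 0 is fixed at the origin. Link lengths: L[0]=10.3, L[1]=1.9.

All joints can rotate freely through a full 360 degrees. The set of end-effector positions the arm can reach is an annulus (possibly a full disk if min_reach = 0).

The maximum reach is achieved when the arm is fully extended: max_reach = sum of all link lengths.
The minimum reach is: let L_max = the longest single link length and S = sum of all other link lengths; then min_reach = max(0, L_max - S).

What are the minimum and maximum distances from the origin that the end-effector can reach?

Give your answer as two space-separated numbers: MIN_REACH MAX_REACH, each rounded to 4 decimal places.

Answer: 8.4000 12.2000

Derivation:
Link lengths: [10.3, 1.9]
max_reach = 10.3 + 1.9 = 12.2
L_max = max([10.3, 1.9]) = 10.3
S (sum of others) = 12.2 - 10.3 = 1.9
min_reach = max(0, 10.3 - 1.9) = max(0, 8.4) = 8.4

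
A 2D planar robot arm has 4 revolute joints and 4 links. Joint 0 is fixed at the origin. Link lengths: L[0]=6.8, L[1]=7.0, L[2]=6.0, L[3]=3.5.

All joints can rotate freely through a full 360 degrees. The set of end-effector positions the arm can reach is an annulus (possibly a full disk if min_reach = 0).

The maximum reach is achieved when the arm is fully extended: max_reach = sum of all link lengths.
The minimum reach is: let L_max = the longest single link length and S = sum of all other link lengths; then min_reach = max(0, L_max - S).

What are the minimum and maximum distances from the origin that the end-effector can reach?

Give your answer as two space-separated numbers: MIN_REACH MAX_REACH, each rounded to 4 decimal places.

Answer: 0.0000 23.3000

Derivation:
Link lengths: [6.8, 7.0, 6.0, 3.5]
max_reach = 6.8 + 7 + 6 + 3.5 = 23.3
L_max = max([6.8, 7.0, 6.0, 3.5]) = 7
S (sum of others) = 23.3 - 7 = 16.3
min_reach = max(0, 7 - 16.3) = max(0, -9.3) = 0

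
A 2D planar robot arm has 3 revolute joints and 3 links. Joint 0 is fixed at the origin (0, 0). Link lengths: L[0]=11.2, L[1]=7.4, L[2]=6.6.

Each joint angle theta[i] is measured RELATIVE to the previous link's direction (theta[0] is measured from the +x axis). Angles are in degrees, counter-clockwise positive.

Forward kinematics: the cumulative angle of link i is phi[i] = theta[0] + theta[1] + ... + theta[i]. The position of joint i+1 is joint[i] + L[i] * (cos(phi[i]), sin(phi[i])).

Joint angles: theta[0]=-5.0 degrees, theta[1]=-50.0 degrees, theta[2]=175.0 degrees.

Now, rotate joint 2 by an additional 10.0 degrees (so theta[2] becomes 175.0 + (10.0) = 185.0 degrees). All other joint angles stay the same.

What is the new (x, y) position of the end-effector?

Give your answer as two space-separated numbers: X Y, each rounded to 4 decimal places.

joint[0] = (0.0000, 0.0000)  (base)
link 0: phi[0] = -5 = -5 deg
  cos(-5 deg) = 0.9962, sin(-5 deg) = -0.0872
  joint[1] = (0.0000, 0.0000) + 11.2 * (0.9962, -0.0872) = (0.0000 + 11.1574, 0.0000 + -0.9761) = (11.1574, -0.9761)
link 1: phi[1] = -5 + -50 = -55 deg
  cos(-55 deg) = 0.5736, sin(-55 deg) = -0.8192
  joint[2] = (11.1574, -0.9761) + 7.4 * (0.5736, -0.8192) = (11.1574 + 4.2445, -0.9761 + -6.0617) = (15.4018, -7.0379)
link 2: phi[2] = -5 + -50 + 185 = 130 deg
  cos(130 deg) = -0.6428, sin(130 deg) = 0.7660
  joint[3] = (15.4018, -7.0379) + 6.6 * (-0.6428, 0.7660) = (15.4018 + -4.2424, -7.0379 + 5.0559) = (11.1594, -1.9820)
End effector: (11.1594, -1.9820)

Answer: 11.1594 -1.9820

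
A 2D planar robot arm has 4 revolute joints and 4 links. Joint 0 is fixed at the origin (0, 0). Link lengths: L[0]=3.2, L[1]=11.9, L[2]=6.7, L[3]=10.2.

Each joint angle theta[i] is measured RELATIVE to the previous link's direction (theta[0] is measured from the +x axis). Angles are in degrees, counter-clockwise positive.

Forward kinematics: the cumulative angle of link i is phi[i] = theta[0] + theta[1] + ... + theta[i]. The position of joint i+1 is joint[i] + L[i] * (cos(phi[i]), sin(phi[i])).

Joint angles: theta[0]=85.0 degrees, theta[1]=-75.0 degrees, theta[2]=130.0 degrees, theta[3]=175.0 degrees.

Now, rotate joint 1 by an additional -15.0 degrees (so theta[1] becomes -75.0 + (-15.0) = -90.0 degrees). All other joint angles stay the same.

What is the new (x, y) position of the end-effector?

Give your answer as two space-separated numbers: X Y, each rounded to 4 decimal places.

joint[0] = (0.0000, 0.0000)  (base)
link 0: phi[0] = 85 = 85 deg
  cos(85 deg) = 0.0872, sin(85 deg) = 0.9962
  joint[1] = (0.0000, 0.0000) + 3.2 * (0.0872, 0.9962) = (0.0000 + 0.2789, 0.0000 + 3.1878) = (0.2789, 3.1878)
link 1: phi[1] = 85 + -90 = -5 deg
  cos(-5 deg) = 0.9962, sin(-5 deg) = -0.0872
  joint[2] = (0.2789, 3.1878) + 11.9 * (0.9962, -0.0872) = (0.2789 + 11.8547, 3.1878 + -1.0372) = (12.1336, 2.1507)
link 2: phi[2] = 85 + -90 + 130 = 125 deg
  cos(125 deg) = -0.5736, sin(125 deg) = 0.8192
  joint[3] = (12.1336, 2.1507) + 6.7 * (-0.5736, 0.8192) = (12.1336 + -3.8430, 2.1507 + 5.4883) = (8.2907, 7.6390)
link 3: phi[3] = 85 + -90 + 130 + 175 = 300 deg
  cos(300 deg) = 0.5000, sin(300 deg) = -0.8660
  joint[4] = (8.2907, 7.6390) + 10.2 * (0.5000, -0.8660) = (8.2907 + 5.1000, 7.6390 + -8.8335) = (13.3907, -1.1945)
End effector: (13.3907, -1.1945)

Answer: 13.3907 -1.1945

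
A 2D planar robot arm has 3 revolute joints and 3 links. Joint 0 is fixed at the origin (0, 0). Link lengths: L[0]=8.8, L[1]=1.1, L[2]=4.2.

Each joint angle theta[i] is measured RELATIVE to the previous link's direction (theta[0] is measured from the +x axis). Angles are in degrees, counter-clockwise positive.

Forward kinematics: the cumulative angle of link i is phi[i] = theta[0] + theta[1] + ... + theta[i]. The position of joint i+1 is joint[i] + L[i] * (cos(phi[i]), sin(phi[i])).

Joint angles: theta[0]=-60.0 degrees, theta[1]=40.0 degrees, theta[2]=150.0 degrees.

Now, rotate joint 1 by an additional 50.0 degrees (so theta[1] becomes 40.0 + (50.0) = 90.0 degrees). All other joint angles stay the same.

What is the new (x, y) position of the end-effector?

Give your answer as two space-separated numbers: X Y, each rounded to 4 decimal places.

Answer: 1.1526 -7.0710

Derivation:
joint[0] = (0.0000, 0.0000)  (base)
link 0: phi[0] = -60 = -60 deg
  cos(-60 deg) = 0.5000, sin(-60 deg) = -0.8660
  joint[1] = (0.0000, 0.0000) + 8.8 * (0.5000, -0.8660) = (0.0000 + 4.4000, 0.0000 + -7.6210) = (4.4000, -7.6210)
link 1: phi[1] = -60 + 90 = 30 deg
  cos(30 deg) = 0.8660, sin(30 deg) = 0.5000
  joint[2] = (4.4000, -7.6210) + 1.1 * (0.8660, 0.5000) = (4.4000 + 0.9526, -7.6210 + 0.5500) = (5.3526, -7.0710)
link 2: phi[2] = -60 + 90 + 150 = 180 deg
  cos(180 deg) = -1.0000, sin(180 deg) = 0.0000
  joint[3] = (5.3526, -7.0710) + 4.2 * (-1.0000, 0.0000) = (5.3526 + -4.2000, -7.0710 + 0.0000) = (1.1526, -7.0710)
End effector: (1.1526, -7.0710)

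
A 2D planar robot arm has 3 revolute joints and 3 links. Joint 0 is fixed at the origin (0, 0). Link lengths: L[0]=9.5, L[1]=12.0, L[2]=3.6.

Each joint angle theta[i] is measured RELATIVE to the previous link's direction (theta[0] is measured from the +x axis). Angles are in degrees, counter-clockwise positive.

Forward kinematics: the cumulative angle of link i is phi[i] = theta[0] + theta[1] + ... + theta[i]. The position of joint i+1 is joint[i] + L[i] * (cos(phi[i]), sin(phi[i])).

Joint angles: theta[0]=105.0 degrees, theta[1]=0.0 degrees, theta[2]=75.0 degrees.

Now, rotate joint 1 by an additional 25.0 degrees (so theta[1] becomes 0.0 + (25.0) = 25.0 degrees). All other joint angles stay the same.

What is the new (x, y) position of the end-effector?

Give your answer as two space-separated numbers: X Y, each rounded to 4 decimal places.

Answer: -13.4349 16.8474

Derivation:
joint[0] = (0.0000, 0.0000)  (base)
link 0: phi[0] = 105 = 105 deg
  cos(105 deg) = -0.2588, sin(105 deg) = 0.9659
  joint[1] = (0.0000, 0.0000) + 9.5 * (-0.2588, 0.9659) = (0.0000 + -2.4588, 0.0000 + 9.1763) = (-2.4588, 9.1763)
link 1: phi[1] = 105 + 25 = 130 deg
  cos(130 deg) = -0.6428, sin(130 deg) = 0.7660
  joint[2] = (-2.4588, 9.1763) + 12 * (-0.6428, 0.7660) = (-2.4588 + -7.7135, 9.1763 + 9.1925) = (-10.1722, 18.3688)
link 2: phi[2] = 105 + 25 + 75 = 205 deg
  cos(205 deg) = -0.9063, sin(205 deg) = -0.4226
  joint[3] = (-10.1722, 18.3688) + 3.6 * (-0.9063, -0.4226) = (-10.1722 + -3.2627, 18.3688 + -1.5214) = (-13.4349, 16.8474)
End effector: (-13.4349, 16.8474)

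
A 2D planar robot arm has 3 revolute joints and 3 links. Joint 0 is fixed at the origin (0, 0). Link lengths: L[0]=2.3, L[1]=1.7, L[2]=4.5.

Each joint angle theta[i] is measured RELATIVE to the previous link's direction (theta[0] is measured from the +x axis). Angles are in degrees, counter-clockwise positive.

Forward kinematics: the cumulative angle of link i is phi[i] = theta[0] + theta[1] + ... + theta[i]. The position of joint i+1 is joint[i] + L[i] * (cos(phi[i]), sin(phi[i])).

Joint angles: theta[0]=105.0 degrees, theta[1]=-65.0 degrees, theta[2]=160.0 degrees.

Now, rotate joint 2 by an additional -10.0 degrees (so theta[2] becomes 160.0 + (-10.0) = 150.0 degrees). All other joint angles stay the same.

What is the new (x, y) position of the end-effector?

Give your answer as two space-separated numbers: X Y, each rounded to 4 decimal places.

Answer: -3.7246 2.5330

Derivation:
joint[0] = (0.0000, 0.0000)  (base)
link 0: phi[0] = 105 = 105 deg
  cos(105 deg) = -0.2588, sin(105 deg) = 0.9659
  joint[1] = (0.0000, 0.0000) + 2.3 * (-0.2588, 0.9659) = (0.0000 + -0.5953, 0.0000 + 2.2216) = (-0.5953, 2.2216)
link 1: phi[1] = 105 + -65 = 40 deg
  cos(40 deg) = 0.7660, sin(40 deg) = 0.6428
  joint[2] = (-0.5953, 2.2216) + 1.7 * (0.7660, 0.6428) = (-0.5953 + 1.3023, 2.2216 + 1.0927) = (0.7070, 3.3144)
link 2: phi[2] = 105 + -65 + 150 = 190 deg
  cos(190 deg) = -0.9848, sin(190 deg) = -0.1736
  joint[3] = (0.7070, 3.3144) + 4.5 * (-0.9848, -0.1736) = (0.7070 + -4.4316, 3.3144 + -0.7814) = (-3.7246, 2.5330)
End effector: (-3.7246, 2.5330)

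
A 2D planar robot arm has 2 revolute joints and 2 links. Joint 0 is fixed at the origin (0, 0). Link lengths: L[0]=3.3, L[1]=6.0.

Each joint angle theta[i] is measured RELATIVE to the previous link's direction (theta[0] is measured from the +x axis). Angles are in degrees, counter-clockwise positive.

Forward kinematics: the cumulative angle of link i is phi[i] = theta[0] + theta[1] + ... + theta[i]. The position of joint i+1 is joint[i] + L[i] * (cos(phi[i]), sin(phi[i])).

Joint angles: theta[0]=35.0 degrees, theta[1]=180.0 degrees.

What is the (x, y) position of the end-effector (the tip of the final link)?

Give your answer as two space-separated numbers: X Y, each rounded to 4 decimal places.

Answer: -2.2117 -1.5487

Derivation:
joint[0] = (0.0000, 0.0000)  (base)
link 0: phi[0] = 35 = 35 deg
  cos(35 deg) = 0.8192, sin(35 deg) = 0.5736
  joint[1] = (0.0000, 0.0000) + 3.3 * (0.8192, 0.5736) = (0.0000 + 2.7032, 0.0000 + 1.8928) = (2.7032, 1.8928)
link 1: phi[1] = 35 + 180 = 215 deg
  cos(215 deg) = -0.8192, sin(215 deg) = -0.5736
  joint[2] = (2.7032, 1.8928) + 6 * (-0.8192, -0.5736) = (2.7032 + -4.9149, 1.8928 + -3.4415) = (-2.2117, -1.5487)
End effector: (-2.2117, -1.5487)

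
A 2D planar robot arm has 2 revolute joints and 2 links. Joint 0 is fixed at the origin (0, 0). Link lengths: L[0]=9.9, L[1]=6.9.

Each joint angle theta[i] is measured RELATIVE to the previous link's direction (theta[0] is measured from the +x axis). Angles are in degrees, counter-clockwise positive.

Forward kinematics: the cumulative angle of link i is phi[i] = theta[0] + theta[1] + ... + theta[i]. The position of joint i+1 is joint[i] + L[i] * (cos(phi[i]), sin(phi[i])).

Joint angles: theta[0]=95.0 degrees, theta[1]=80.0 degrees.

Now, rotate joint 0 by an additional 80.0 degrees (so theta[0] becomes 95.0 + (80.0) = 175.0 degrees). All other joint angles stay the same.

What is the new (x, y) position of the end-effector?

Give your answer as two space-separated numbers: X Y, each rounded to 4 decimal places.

Answer: -11.6482 -5.8020

Derivation:
joint[0] = (0.0000, 0.0000)  (base)
link 0: phi[0] = 175 = 175 deg
  cos(175 deg) = -0.9962, sin(175 deg) = 0.0872
  joint[1] = (0.0000, 0.0000) + 9.9 * (-0.9962, 0.0872) = (0.0000 + -9.8623, 0.0000 + 0.8628) = (-9.8623, 0.8628)
link 1: phi[1] = 175 + 80 = 255 deg
  cos(255 deg) = -0.2588, sin(255 deg) = -0.9659
  joint[2] = (-9.8623, 0.8628) + 6.9 * (-0.2588, -0.9659) = (-9.8623 + -1.7859, 0.8628 + -6.6649) = (-11.6482, -5.8020)
End effector: (-11.6482, -5.8020)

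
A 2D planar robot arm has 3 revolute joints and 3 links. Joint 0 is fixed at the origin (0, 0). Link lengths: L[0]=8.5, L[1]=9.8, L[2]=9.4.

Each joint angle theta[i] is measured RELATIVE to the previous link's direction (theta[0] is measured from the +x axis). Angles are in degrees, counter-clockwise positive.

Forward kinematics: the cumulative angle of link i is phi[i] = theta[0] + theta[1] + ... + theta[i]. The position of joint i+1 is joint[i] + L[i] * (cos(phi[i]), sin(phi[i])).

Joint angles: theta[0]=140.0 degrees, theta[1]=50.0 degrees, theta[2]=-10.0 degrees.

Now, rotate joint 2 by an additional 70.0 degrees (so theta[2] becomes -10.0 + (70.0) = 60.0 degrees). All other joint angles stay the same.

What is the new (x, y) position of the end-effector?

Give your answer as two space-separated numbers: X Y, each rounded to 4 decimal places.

joint[0] = (0.0000, 0.0000)  (base)
link 0: phi[0] = 140 = 140 deg
  cos(140 deg) = -0.7660, sin(140 deg) = 0.6428
  joint[1] = (0.0000, 0.0000) + 8.5 * (-0.7660, 0.6428) = (0.0000 + -6.5114, 0.0000 + 5.4637) = (-6.5114, 5.4637)
link 1: phi[1] = 140 + 50 = 190 deg
  cos(190 deg) = -0.9848, sin(190 deg) = -0.1736
  joint[2] = (-6.5114, 5.4637) + 9.8 * (-0.9848, -0.1736) = (-6.5114 + -9.6511, 5.4637 + -1.7018) = (-16.1625, 3.7619)
link 2: phi[2] = 140 + 50 + 60 = 250 deg
  cos(250 deg) = -0.3420, sin(250 deg) = -0.9397
  joint[3] = (-16.1625, 3.7619) + 9.4 * (-0.3420, -0.9397) = (-16.1625 + -3.2150, 3.7619 + -8.8331) = (-19.3775, -5.0712)
End effector: (-19.3775, -5.0712)

Answer: -19.3775 -5.0712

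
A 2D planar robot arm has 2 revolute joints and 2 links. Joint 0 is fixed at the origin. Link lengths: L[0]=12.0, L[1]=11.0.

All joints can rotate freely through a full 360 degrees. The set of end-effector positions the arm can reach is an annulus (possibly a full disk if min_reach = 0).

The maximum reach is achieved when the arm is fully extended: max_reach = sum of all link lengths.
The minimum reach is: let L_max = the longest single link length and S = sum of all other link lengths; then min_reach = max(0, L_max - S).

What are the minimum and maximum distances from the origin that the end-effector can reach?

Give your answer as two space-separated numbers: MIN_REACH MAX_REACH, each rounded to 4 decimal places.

Answer: 1.0000 23.0000

Derivation:
Link lengths: [12.0, 11.0]
max_reach = 12 + 11 = 23
L_max = max([12.0, 11.0]) = 12
S (sum of others) = 23 - 12 = 11
min_reach = max(0, 12 - 11) = max(0, 1) = 1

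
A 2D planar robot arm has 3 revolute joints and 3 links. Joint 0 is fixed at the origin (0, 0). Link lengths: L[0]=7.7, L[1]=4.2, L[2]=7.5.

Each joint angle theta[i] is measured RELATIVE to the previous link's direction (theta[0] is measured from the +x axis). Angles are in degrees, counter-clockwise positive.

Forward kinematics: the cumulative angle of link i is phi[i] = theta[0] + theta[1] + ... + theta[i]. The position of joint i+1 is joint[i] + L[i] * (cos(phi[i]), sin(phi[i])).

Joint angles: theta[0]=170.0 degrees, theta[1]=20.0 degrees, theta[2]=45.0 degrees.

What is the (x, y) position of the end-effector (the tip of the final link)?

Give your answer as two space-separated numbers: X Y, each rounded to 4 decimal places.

joint[0] = (0.0000, 0.0000)  (base)
link 0: phi[0] = 170 = 170 deg
  cos(170 deg) = -0.9848, sin(170 deg) = 0.1736
  joint[1] = (0.0000, 0.0000) + 7.7 * (-0.9848, 0.1736) = (0.0000 + -7.5830, 0.0000 + 1.3371) = (-7.5830, 1.3371)
link 1: phi[1] = 170 + 20 = 190 deg
  cos(190 deg) = -0.9848, sin(190 deg) = -0.1736
  joint[2] = (-7.5830, 1.3371) + 4.2 * (-0.9848, -0.1736) = (-7.5830 + -4.1362, 1.3371 + -0.7293) = (-11.7192, 0.6078)
link 2: phi[2] = 170 + 20 + 45 = 235 deg
  cos(235 deg) = -0.5736, sin(235 deg) = -0.8192
  joint[3] = (-11.7192, 0.6078) + 7.5 * (-0.5736, -0.8192) = (-11.7192 + -4.3018, 0.6078 + -6.1436) = (-16.0210, -5.5359)
End effector: (-16.0210, -5.5359)

Answer: -16.0210 -5.5359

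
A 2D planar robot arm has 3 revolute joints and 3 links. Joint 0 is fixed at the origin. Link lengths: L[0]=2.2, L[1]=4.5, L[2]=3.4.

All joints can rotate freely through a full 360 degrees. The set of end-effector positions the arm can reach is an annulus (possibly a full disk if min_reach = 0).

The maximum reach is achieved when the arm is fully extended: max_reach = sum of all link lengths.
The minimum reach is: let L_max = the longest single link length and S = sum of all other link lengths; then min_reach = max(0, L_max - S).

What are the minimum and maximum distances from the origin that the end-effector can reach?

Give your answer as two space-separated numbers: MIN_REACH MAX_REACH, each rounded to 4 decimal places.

Answer: 0.0000 10.1000

Derivation:
Link lengths: [2.2, 4.5, 3.4]
max_reach = 2.2 + 4.5 + 3.4 = 10.1
L_max = max([2.2, 4.5, 3.4]) = 4.5
S (sum of others) = 10.1 - 4.5 = 5.6
min_reach = max(0, 4.5 - 5.6) = max(0, -1.1) = 0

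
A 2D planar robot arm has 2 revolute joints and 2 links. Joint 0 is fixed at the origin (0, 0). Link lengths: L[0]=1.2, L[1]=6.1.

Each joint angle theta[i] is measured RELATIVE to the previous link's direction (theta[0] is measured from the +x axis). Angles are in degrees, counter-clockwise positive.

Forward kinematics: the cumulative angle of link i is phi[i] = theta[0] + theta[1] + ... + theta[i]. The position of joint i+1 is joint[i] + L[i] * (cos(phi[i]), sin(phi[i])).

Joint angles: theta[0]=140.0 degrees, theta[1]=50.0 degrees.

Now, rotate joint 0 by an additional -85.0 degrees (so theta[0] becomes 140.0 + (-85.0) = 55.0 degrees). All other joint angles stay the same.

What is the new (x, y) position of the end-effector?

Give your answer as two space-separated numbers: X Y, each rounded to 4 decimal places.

Answer: -0.8905 6.8751

Derivation:
joint[0] = (0.0000, 0.0000)  (base)
link 0: phi[0] = 55 = 55 deg
  cos(55 deg) = 0.5736, sin(55 deg) = 0.8192
  joint[1] = (0.0000, 0.0000) + 1.2 * (0.5736, 0.8192) = (0.0000 + 0.6883, 0.0000 + 0.9830) = (0.6883, 0.9830)
link 1: phi[1] = 55 + 50 = 105 deg
  cos(105 deg) = -0.2588, sin(105 deg) = 0.9659
  joint[2] = (0.6883, 0.9830) + 6.1 * (-0.2588, 0.9659) = (0.6883 + -1.5788, 0.9830 + 5.8921) = (-0.8905, 6.8751)
End effector: (-0.8905, 6.8751)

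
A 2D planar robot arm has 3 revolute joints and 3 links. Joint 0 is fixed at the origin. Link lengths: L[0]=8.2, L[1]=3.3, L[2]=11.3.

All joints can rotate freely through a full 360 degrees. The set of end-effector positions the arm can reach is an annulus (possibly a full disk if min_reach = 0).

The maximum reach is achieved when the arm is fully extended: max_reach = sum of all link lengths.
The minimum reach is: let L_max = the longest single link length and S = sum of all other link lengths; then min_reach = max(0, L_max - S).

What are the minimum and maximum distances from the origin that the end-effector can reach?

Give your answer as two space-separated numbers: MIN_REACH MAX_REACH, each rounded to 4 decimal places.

Answer: 0.0000 22.8000

Derivation:
Link lengths: [8.2, 3.3, 11.3]
max_reach = 8.2 + 3.3 + 11.3 = 22.8
L_max = max([8.2, 3.3, 11.3]) = 11.3
S (sum of others) = 22.8 - 11.3 = 11.5
min_reach = max(0, 11.3 - 11.5) = max(0, -0.2) = 0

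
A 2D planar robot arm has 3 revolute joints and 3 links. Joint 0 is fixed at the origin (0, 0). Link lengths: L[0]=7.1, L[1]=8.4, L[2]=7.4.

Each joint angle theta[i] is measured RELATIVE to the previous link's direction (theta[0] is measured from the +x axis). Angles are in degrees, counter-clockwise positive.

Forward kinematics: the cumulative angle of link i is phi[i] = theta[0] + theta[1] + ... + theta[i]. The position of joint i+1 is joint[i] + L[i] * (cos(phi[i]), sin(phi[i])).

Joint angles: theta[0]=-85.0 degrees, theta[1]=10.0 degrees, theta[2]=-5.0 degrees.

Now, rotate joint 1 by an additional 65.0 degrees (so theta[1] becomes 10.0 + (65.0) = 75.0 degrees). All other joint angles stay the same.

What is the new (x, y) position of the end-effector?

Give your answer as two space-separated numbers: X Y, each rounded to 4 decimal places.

Answer: 16.0390 -10.4469

Derivation:
joint[0] = (0.0000, 0.0000)  (base)
link 0: phi[0] = -85 = -85 deg
  cos(-85 deg) = 0.0872, sin(-85 deg) = -0.9962
  joint[1] = (0.0000, 0.0000) + 7.1 * (0.0872, -0.9962) = (0.0000 + 0.6188, 0.0000 + -7.0730) = (0.6188, -7.0730)
link 1: phi[1] = -85 + 75 = -10 deg
  cos(-10 deg) = 0.9848, sin(-10 deg) = -0.1736
  joint[2] = (0.6188, -7.0730) + 8.4 * (0.9848, -0.1736) = (0.6188 + 8.2724, -7.0730 + -1.4586) = (8.8912, -8.5316)
link 2: phi[2] = -85 + 75 + -5 = -15 deg
  cos(-15 deg) = 0.9659, sin(-15 deg) = -0.2588
  joint[3] = (8.8912, -8.5316) + 7.4 * (0.9659, -0.2588) = (8.8912 + 7.1479, -8.5316 + -1.9153) = (16.0390, -10.4469)
End effector: (16.0390, -10.4469)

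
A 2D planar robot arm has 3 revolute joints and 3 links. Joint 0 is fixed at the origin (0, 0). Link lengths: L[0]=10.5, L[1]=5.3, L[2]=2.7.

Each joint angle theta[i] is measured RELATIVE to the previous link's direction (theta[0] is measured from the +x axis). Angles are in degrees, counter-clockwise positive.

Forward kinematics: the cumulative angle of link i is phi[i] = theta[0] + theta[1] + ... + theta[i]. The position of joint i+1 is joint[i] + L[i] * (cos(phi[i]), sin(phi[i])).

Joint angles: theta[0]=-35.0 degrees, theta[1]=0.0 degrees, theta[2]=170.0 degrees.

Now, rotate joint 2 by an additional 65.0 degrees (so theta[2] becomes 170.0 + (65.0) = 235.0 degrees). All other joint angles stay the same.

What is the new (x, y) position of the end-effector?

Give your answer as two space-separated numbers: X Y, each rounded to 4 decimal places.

Answer: 10.4054 -9.9860

Derivation:
joint[0] = (0.0000, 0.0000)  (base)
link 0: phi[0] = -35 = -35 deg
  cos(-35 deg) = 0.8192, sin(-35 deg) = -0.5736
  joint[1] = (0.0000, 0.0000) + 10.5 * (0.8192, -0.5736) = (0.0000 + 8.6011, 0.0000 + -6.0226) = (8.6011, -6.0226)
link 1: phi[1] = -35 + 0 = -35 deg
  cos(-35 deg) = 0.8192, sin(-35 deg) = -0.5736
  joint[2] = (8.6011, -6.0226) + 5.3 * (0.8192, -0.5736) = (8.6011 + 4.3415, -6.0226 + -3.0400) = (12.9426, -9.0625)
link 2: phi[2] = -35 + 0 + 235 = 200 deg
  cos(200 deg) = -0.9397, sin(200 deg) = -0.3420
  joint[3] = (12.9426, -9.0625) + 2.7 * (-0.9397, -0.3420) = (12.9426 + -2.5372, -9.0625 + -0.9235) = (10.4054, -9.9860)
End effector: (10.4054, -9.9860)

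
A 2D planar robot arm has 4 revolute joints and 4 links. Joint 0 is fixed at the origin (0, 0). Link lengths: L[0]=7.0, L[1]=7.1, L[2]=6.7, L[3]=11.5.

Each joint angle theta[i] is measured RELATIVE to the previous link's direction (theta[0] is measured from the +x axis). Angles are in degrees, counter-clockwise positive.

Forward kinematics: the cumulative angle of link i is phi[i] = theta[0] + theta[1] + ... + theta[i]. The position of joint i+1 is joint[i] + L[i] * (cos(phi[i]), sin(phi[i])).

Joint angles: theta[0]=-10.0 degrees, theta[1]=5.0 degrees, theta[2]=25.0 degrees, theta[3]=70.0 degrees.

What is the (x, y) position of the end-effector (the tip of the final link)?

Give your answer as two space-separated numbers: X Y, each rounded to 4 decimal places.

Answer: 20.2626 11.9572

Derivation:
joint[0] = (0.0000, 0.0000)  (base)
link 0: phi[0] = -10 = -10 deg
  cos(-10 deg) = 0.9848, sin(-10 deg) = -0.1736
  joint[1] = (0.0000, 0.0000) + 7 * (0.9848, -0.1736) = (0.0000 + 6.8937, 0.0000 + -1.2155) = (6.8937, -1.2155)
link 1: phi[1] = -10 + 5 = -5 deg
  cos(-5 deg) = 0.9962, sin(-5 deg) = -0.0872
  joint[2] = (6.8937, -1.2155) + 7.1 * (0.9962, -0.0872) = (6.8937 + 7.0730, -1.2155 + -0.6188) = (13.9666, -1.8343)
link 2: phi[2] = -10 + 5 + 25 = 20 deg
  cos(20 deg) = 0.9397, sin(20 deg) = 0.3420
  joint[3] = (13.9666, -1.8343) + 6.7 * (0.9397, 0.3420) = (13.9666 + 6.2959, -1.8343 + 2.2915) = (20.2626, 0.4572)
link 3: phi[3] = -10 + 5 + 25 + 70 = 90 deg
  cos(90 deg) = 0.0000, sin(90 deg) = 1.0000
  joint[4] = (20.2626, 0.4572) + 11.5 * (0.0000, 1.0000) = (20.2626 + 0.0000, 0.4572 + 11.5000) = (20.2626, 11.9572)
End effector: (20.2626, 11.9572)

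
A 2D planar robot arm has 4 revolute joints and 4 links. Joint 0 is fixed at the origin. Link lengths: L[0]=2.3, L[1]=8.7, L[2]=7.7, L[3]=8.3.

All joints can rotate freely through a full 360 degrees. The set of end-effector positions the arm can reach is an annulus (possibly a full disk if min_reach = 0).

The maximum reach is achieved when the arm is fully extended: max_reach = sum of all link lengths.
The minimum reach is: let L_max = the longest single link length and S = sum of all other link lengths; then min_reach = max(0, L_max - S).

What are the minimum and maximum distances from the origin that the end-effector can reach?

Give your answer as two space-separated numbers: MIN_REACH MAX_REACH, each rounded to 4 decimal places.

Link lengths: [2.3, 8.7, 7.7, 8.3]
max_reach = 2.3 + 8.7 + 7.7 + 8.3 = 27
L_max = max([2.3, 8.7, 7.7, 8.3]) = 8.7
S (sum of others) = 27 - 8.7 = 18.3
min_reach = max(0, 8.7 - 18.3) = max(0, -9.6) = 0

Answer: 0.0000 27.0000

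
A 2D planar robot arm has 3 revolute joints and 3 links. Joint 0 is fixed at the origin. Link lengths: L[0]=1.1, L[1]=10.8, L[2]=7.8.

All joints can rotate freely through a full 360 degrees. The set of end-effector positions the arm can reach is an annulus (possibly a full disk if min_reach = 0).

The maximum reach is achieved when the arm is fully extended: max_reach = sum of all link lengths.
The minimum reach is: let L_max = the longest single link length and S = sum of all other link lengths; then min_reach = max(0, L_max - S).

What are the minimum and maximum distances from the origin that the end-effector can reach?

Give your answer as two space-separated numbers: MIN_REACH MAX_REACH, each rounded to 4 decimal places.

Answer: 1.9000 19.7000

Derivation:
Link lengths: [1.1, 10.8, 7.8]
max_reach = 1.1 + 10.8 + 7.8 = 19.7
L_max = max([1.1, 10.8, 7.8]) = 10.8
S (sum of others) = 19.7 - 10.8 = 8.9
min_reach = max(0, 10.8 - 8.9) = max(0, 1.9) = 1.9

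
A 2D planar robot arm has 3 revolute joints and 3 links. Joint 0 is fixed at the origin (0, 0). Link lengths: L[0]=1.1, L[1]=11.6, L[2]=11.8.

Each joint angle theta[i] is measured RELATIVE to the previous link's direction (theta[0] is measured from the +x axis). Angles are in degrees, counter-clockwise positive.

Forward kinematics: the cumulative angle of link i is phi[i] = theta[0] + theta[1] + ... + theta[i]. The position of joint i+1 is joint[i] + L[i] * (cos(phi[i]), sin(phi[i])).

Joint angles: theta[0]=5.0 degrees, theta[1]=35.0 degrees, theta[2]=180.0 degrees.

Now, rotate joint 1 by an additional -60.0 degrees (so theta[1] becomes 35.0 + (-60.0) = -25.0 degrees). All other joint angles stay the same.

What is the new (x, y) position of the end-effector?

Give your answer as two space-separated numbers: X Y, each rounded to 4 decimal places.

joint[0] = (0.0000, 0.0000)  (base)
link 0: phi[0] = 5 = 5 deg
  cos(5 deg) = 0.9962, sin(5 deg) = 0.0872
  joint[1] = (0.0000, 0.0000) + 1.1 * (0.9962, 0.0872) = (0.0000 + 1.0958, 0.0000 + 0.0959) = (1.0958, 0.0959)
link 1: phi[1] = 5 + -25 = -20 deg
  cos(-20 deg) = 0.9397, sin(-20 deg) = -0.3420
  joint[2] = (1.0958, 0.0959) + 11.6 * (0.9397, -0.3420) = (1.0958 + 10.9004, 0.0959 + -3.9674) = (11.9962, -3.8716)
link 2: phi[2] = 5 + -25 + 180 = 160 deg
  cos(160 deg) = -0.9397, sin(160 deg) = 0.3420
  joint[3] = (11.9962, -3.8716) + 11.8 * (-0.9397, 0.3420) = (11.9962 + -11.0884, -3.8716 + 4.0358) = (0.9079, 0.1643)
End effector: (0.9079, 0.1643)

Answer: 0.9079 0.1643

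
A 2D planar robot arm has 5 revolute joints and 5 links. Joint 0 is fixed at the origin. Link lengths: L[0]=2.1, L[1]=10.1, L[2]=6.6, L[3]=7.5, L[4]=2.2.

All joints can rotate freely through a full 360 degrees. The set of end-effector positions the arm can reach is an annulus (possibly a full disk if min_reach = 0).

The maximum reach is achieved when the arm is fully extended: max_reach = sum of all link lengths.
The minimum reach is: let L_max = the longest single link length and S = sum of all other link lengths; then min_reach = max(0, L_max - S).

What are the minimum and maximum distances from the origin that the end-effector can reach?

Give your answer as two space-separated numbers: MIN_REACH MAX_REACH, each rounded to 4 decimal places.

Link lengths: [2.1, 10.1, 6.6, 7.5, 2.2]
max_reach = 2.1 + 10.1 + 6.6 + 7.5 + 2.2 = 28.5
L_max = max([2.1, 10.1, 6.6, 7.5, 2.2]) = 10.1
S (sum of others) = 28.5 - 10.1 = 18.4
min_reach = max(0, 10.1 - 18.4) = max(0, -8.3) = 0

Answer: 0.0000 28.5000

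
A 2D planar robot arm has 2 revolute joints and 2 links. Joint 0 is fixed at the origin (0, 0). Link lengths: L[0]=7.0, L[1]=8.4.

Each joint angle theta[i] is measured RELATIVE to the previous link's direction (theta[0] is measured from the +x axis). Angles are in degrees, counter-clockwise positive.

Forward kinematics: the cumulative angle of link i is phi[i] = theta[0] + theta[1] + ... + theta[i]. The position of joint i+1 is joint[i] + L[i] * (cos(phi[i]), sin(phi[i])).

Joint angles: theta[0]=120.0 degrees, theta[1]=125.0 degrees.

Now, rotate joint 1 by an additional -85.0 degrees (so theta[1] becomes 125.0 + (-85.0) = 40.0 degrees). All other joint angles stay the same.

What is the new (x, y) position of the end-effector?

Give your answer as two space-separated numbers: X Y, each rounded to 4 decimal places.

joint[0] = (0.0000, 0.0000)  (base)
link 0: phi[0] = 120 = 120 deg
  cos(120 deg) = -0.5000, sin(120 deg) = 0.8660
  joint[1] = (0.0000, 0.0000) + 7 * (-0.5000, 0.8660) = (0.0000 + -3.5000, 0.0000 + 6.0622) = (-3.5000, 6.0622)
link 1: phi[1] = 120 + 40 = 160 deg
  cos(160 deg) = -0.9397, sin(160 deg) = 0.3420
  joint[2] = (-3.5000, 6.0622) + 8.4 * (-0.9397, 0.3420) = (-3.5000 + -7.8934, 6.0622 + 2.8730) = (-11.3934, 8.9351)
End effector: (-11.3934, 8.9351)

Answer: -11.3934 8.9351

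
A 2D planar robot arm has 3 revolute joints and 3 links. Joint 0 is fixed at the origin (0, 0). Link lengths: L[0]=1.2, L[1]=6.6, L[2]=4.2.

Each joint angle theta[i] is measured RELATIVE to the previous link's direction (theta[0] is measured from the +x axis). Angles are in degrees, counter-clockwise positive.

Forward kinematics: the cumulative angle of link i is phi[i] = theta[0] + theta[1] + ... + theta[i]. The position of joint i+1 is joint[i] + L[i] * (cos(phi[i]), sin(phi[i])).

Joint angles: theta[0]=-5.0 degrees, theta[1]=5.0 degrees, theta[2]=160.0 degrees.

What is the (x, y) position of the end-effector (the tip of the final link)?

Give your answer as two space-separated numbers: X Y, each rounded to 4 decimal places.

Answer: 3.8487 1.3319

Derivation:
joint[0] = (0.0000, 0.0000)  (base)
link 0: phi[0] = -5 = -5 deg
  cos(-5 deg) = 0.9962, sin(-5 deg) = -0.0872
  joint[1] = (0.0000, 0.0000) + 1.2 * (0.9962, -0.0872) = (0.0000 + 1.1954, 0.0000 + -0.1046) = (1.1954, -0.1046)
link 1: phi[1] = -5 + 5 = 0 deg
  cos(0 deg) = 1.0000, sin(0 deg) = 0.0000
  joint[2] = (1.1954, -0.1046) + 6.6 * (1.0000, 0.0000) = (1.1954 + 6.6000, -0.1046 + 0.0000) = (7.7954, -0.1046)
link 2: phi[2] = -5 + 5 + 160 = 160 deg
  cos(160 deg) = -0.9397, sin(160 deg) = 0.3420
  joint[3] = (7.7954, -0.1046) + 4.2 * (-0.9397, 0.3420) = (7.7954 + -3.9467, -0.1046 + 1.4365) = (3.8487, 1.3319)
End effector: (3.8487, 1.3319)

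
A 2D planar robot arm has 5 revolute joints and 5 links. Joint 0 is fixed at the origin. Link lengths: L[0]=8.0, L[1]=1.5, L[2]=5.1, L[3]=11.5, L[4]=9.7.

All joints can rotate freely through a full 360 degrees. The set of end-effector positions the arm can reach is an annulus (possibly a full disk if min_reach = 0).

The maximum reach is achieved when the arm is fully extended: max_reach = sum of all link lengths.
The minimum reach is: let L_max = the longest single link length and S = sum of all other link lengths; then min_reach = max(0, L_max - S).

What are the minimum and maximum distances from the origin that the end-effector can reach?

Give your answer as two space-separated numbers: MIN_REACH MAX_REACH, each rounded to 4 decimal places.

Link lengths: [8.0, 1.5, 5.1, 11.5, 9.7]
max_reach = 8 + 1.5 + 5.1 + 11.5 + 9.7 = 35.8
L_max = max([8.0, 1.5, 5.1, 11.5, 9.7]) = 11.5
S (sum of others) = 35.8 - 11.5 = 24.3
min_reach = max(0, 11.5 - 24.3) = max(0, -12.8) = 0

Answer: 0.0000 35.8000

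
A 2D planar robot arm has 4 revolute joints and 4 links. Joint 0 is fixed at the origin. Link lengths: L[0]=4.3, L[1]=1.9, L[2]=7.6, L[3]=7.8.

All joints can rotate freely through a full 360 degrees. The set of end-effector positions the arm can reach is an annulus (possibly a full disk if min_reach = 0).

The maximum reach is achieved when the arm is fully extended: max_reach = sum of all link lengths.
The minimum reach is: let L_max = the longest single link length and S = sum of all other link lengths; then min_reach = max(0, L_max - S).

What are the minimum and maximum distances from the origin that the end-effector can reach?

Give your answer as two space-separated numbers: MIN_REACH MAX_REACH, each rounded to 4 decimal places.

Link lengths: [4.3, 1.9, 7.6, 7.8]
max_reach = 4.3 + 1.9 + 7.6 + 7.8 = 21.6
L_max = max([4.3, 1.9, 7.6, 7.8]) = 7.8
S (sum of others) = 21.6 - 7.8 = 13.8
min_reach = max(0, 7.8 - 13.8) = max(0, -6) = 0

Answer: 0.0000 21.6000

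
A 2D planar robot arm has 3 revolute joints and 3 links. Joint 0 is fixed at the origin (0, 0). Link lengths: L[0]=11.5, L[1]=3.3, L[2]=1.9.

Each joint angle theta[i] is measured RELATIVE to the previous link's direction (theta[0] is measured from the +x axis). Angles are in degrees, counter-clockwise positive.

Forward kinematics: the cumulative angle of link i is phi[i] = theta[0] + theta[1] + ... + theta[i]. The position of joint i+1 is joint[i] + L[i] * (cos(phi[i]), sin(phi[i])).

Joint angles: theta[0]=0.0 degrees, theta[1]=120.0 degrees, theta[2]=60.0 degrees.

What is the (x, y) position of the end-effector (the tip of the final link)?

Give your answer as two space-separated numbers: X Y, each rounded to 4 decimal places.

joint[0] = (0.0000, 0.0000)  (base)
link 0: phi[0] = 0 = 0 deg
  cos(0 deg) = 1.0000, sin(0 deg) = 0.0000
  joint[1] = (0.0000, 0.0000) + 11.5 * (1.0000, 0.0000) = (0.0000 + 11.5000, 0.0000 + 0.0000) = (11.5000, 0.0000)
link 1: phi[1] = 0 + 120 = 120 deg
  cos(120 deg) = -0.5000, sin(120 deg) = 0.8660
  joint[2] = (11.5000, 0.0000) + 3.3 * (-0.5000, 0.8660) = (11.5000 + -1.6500, 0.0000 + 2.8579) = (9.8500, 2.8579)
link 2: phi[2] = 0 + 120 + 60 = 180 deg
  cos(180 deg) = -1.0000, sin(180 deg) = 0.0000
  joint[3] = (9.8500, 2.8579) + 1.9 * (-1.0000, 0.0000) = (9.8500 + -1.9000, 2.8579 + 0.0000) = (7.9500, 2.8579)
End effector: (7.9500, 2.8579)

Answer: 7.9500 2.8579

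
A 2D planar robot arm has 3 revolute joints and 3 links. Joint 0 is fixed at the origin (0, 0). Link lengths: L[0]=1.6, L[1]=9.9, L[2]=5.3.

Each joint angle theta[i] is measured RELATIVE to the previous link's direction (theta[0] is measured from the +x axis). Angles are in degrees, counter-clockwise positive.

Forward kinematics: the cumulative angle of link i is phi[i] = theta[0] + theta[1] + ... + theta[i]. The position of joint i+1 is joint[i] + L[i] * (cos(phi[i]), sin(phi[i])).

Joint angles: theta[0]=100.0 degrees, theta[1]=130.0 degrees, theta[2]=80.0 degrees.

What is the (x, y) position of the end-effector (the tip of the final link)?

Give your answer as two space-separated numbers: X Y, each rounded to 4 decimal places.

joint[0] = (0.0000, 0.0000)  (base)
link 0: phi[0] = 100 = 100 deg
  cos(100 deg) = -0.1736, sin(100 deg) = 0.9848
  joint[1] = (0.0000, 0.0000) + 1.6 * (-0.1736, 0.9848) = (0.0000 + -0.2778, 0.0000 + 1.5757) = (-0.2778, 1.5757)
link 1: phi[1] = 100 + 130 = 230 deg
  cos(230 deg) = -0.6428, sin(230 deg) = -0.7660
  joint[2] = (-0.2778, 1.5757) + 9.9 * (-0.6428, -0.7660) = (-0.2778 + -6.3636, 1.5757 + -7.5838) = (-6.6414, -6.0081)
link 2: phi[2] = 100 + 130 + 80 = 310 deg
  cos(310 deg) = 0.6428, sin(310 deg) = -0.7660
  joint[3] = (-6.6414, -6.0081) + 5.3 * (0.6428, -0.7660) = (-6.6414 + 3.4068, -6.0081 + -4.0600) = (-3.2347, -10.0682)
End effector: (-3.2347, -10.0682)

Answer: -3.2347 -10.0682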